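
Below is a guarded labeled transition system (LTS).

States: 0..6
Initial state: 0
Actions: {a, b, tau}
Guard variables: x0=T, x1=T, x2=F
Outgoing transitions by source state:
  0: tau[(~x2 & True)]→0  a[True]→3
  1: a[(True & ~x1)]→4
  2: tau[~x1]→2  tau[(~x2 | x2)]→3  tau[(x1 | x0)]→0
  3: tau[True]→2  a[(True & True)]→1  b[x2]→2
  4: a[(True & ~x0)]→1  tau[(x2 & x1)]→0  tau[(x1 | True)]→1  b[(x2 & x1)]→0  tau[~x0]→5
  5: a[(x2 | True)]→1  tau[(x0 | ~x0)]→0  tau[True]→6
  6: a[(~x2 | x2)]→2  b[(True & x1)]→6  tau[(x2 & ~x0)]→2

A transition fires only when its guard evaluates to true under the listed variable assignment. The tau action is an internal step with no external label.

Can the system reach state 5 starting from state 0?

Answer: UNREACHABLE

Trace:
After dropping false guards: 12 live edges.
depth 0: {0}
depth 1: {3}  cumulative {0,3}
depth 2: {1,2}  cumulative {0,1,2,3}
Reachable = {0,1,2,3}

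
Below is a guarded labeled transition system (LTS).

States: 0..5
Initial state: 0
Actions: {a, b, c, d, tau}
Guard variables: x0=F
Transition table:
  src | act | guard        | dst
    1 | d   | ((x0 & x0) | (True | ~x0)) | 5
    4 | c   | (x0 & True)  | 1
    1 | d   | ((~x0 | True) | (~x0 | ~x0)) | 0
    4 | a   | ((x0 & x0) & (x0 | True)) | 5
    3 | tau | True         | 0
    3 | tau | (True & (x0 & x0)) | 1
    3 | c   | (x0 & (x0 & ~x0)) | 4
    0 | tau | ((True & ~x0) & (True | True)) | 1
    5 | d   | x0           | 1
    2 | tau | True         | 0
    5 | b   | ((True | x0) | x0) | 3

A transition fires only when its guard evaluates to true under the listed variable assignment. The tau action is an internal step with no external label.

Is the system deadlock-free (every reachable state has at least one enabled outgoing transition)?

R = {0,1,3,5}
  0: tau→1  [1 exit(s)]
  1: d→0  d→5  [2 exit(s)]
  3: tau→0  [1 exit(s)]
  5: b→3  [1 exit(s)]

Answer: DEADLOCK-FREE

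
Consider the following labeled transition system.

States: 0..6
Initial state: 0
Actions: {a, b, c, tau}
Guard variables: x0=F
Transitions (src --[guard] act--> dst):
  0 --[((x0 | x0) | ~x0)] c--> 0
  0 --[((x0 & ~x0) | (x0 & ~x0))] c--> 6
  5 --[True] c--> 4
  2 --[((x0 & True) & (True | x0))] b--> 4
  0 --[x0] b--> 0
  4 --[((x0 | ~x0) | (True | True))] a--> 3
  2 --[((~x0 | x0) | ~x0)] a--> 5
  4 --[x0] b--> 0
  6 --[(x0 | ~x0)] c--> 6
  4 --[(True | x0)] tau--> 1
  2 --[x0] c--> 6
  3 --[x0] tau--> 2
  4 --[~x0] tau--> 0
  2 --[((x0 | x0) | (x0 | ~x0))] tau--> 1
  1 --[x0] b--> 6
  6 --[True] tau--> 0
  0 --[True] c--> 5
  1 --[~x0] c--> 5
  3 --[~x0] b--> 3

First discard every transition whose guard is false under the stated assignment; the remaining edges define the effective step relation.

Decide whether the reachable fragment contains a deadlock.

Answer: DEADLOCK-FREE

Analysis:
Reach set: {0,1,3,4,5}
  0: c→0  c→5  [2 exit(s)]
  1: c→5  [1 exit(s)]
  3: b→3  [1 exit(s)]
  4: a→3  tau→0  tau→1  [3 exit(s)]
  5: c→4  [1 exit(s)]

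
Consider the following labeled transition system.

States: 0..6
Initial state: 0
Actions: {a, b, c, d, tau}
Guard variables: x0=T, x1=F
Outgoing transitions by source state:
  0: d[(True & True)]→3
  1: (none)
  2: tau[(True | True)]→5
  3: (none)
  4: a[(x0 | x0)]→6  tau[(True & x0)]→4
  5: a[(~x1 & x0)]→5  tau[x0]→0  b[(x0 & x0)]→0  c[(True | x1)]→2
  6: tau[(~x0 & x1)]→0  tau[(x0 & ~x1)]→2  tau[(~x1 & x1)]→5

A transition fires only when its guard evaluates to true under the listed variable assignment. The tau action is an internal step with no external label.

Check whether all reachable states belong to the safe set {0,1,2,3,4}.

Answer: INVARIANT HOLDS

Working:
Allowed set {0,1,2,3,4}
R = {0,3}
  0: safe
  3: safe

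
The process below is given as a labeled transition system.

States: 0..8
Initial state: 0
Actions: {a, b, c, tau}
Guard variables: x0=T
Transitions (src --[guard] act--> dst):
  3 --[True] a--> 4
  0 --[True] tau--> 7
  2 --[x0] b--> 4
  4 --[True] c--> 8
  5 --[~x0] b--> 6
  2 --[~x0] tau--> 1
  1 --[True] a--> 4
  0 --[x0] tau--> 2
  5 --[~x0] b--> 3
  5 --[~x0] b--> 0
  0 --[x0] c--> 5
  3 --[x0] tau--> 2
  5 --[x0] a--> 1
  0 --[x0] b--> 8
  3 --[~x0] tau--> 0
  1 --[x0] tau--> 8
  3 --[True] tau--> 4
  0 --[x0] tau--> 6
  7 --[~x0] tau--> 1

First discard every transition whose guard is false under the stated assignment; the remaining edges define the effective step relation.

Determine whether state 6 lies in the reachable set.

After dropping false guards: 13 live edges.
depth 0: {0}
depth 1: {2,5,6,7,8}  total {0,2,5,6,7,8}
depth 2: {1,4}  total {0,1,2,4,5,6,7,8}
Reach set: {0,1,2,4,5,6,7,8}
trace reaching 6: tau

Answer: REACHABLE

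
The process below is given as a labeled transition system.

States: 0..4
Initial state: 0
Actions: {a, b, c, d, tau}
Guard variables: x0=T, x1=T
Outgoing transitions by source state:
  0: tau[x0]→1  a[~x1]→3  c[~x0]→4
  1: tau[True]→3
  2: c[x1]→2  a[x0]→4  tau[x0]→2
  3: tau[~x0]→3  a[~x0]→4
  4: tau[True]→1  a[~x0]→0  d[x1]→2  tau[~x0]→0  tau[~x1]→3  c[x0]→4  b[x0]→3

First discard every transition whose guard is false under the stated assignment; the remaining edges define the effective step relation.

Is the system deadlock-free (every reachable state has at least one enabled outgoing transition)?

Reachable = {0,1,3}
  0: tau→1  [deg 1]
  1: tau→3  [deg 1]
  3: ∅  [STUCK]
Path to 3: tau·tau

Answer: DEADLOCK at state 3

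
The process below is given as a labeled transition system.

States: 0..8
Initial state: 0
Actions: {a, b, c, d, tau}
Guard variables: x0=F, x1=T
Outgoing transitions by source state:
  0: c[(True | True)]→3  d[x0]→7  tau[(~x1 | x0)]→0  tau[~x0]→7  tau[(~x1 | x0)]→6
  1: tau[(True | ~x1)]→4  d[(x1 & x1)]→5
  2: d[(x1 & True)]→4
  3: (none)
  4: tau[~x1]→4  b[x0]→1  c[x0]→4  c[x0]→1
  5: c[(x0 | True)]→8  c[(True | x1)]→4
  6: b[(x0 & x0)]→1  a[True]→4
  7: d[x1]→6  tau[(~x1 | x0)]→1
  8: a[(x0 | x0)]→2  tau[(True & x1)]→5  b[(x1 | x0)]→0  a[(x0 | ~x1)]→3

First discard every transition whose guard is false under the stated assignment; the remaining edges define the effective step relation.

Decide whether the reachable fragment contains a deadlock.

Answer: DEADLOCK at state 3

Working:
R = {0,3,4,6,7}
  0: c→3  tau→7  [deg 2]
  3: ∅  [no exit]
  4: ∅  [no exit]
  6: a→4  [deg 1]
  7: d→6  [deg 1]
trace reaching 3: c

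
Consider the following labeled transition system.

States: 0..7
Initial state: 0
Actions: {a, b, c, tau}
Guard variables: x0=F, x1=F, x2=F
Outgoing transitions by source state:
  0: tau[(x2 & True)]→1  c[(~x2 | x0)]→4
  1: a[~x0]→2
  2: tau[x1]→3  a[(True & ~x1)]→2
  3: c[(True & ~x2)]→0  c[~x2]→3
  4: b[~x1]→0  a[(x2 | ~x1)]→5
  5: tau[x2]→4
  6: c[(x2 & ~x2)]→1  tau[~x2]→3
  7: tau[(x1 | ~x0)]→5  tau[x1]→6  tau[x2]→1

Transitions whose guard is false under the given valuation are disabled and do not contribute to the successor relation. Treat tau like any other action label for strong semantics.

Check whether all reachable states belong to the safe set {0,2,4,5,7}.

Safe = {0,2,4,5,7}
R = {0,4,5}
  0: ✓
  4: ✓
  5: ✓

Answer: INVARIANT HOLDS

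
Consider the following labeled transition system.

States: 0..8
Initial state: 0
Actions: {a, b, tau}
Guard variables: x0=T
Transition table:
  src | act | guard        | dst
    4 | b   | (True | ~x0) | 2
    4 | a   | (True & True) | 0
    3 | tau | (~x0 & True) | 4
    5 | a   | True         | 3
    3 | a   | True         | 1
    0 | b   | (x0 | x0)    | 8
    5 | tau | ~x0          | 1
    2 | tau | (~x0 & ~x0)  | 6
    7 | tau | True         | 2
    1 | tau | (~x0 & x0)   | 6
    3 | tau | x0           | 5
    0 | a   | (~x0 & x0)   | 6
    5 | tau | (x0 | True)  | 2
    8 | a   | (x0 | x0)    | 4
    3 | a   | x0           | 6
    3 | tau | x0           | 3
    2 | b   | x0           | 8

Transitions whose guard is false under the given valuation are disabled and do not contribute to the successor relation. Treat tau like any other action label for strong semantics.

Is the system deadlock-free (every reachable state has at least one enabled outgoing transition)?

Reach set: {0,2,4,8}
  0: b→8  [deg 1]
  2: b→8  [deg 1]
  4: a→0  b→2  [deg 2]
  8: a→4  [deg 1]

Answer: DEADLOCK-FREE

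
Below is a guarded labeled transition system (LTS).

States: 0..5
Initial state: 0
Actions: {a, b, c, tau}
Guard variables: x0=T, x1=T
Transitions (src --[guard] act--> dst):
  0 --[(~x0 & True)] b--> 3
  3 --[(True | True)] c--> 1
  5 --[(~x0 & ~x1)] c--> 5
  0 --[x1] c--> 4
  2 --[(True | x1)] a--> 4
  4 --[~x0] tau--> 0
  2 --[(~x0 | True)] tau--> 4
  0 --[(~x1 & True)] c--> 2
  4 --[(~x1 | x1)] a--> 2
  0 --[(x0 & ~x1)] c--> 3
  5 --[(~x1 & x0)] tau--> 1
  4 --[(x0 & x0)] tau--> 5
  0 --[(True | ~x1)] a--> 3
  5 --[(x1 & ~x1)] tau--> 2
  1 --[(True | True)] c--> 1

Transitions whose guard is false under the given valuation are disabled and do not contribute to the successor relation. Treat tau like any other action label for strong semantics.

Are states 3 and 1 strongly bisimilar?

Answer: BISIMILAR

Trace:
Compute ~ classes (split until stable):
  P[0] = {{0,1,2,3,4,5}}
  P[1] = {{0},{1,3},{2,4},{5}}
  P[2] = {{0},{1,3},{2},{4},{5}}
Fixed point at round 3; 5 class(es).
class of 3: {1,3}; class of 1: {1,3}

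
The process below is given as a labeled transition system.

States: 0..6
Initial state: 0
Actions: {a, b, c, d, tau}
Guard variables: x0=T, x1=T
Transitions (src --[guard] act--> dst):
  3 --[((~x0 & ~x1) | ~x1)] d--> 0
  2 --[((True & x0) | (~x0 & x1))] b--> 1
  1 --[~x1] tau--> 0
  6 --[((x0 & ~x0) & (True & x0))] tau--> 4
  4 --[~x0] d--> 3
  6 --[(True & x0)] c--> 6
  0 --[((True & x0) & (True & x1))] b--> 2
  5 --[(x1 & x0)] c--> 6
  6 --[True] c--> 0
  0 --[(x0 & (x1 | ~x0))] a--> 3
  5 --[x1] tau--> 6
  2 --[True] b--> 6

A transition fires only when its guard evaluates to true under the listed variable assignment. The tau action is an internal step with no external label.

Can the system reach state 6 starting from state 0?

8 transition(s) survive guard evaluation.
Layer 0: {0}
Layer 1: {2,3}  total {0,2,3}
Layer 2: {1,6}  total {0,1,2,3,6}
Reachable = {0,1,2,3,6}
witness 6: b·b

Answer: REACHABLE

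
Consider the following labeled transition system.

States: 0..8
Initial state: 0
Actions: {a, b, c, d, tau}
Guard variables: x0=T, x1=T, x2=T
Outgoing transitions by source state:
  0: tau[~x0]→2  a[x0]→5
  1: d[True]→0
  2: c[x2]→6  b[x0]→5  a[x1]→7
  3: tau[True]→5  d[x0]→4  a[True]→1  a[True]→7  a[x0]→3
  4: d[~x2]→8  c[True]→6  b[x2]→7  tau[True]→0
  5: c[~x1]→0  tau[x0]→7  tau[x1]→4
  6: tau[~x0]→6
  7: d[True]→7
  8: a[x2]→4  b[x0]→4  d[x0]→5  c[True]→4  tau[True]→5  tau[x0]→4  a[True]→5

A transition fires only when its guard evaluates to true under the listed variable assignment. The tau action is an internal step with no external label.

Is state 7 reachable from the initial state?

Guard filter leaves 23 enabled edge(s).
L0 = {0}
L1 = {5}  total {0,5}
L2 = {4,7}  total {0,4,5,7}
L3 = {6}  total {0,4,5,6,7}
Reachable = {0,4,5,6,7}
trace reaching 7: a·tau

Answer: REACHABLE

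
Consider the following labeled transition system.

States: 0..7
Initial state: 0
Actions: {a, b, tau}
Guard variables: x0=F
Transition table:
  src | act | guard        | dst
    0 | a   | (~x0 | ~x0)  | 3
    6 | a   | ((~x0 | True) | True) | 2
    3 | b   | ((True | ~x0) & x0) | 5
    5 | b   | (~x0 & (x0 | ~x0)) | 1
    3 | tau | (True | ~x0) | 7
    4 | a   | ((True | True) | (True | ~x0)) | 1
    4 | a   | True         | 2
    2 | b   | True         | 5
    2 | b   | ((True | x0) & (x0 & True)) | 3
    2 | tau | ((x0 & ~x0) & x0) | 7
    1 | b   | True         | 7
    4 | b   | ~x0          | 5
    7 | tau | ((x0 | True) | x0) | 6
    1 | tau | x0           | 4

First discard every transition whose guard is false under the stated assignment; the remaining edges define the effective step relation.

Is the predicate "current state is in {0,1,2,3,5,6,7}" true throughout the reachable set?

Allowed set {0,1,2,3,5,6,7}
Reach set: {0,1,2,3,5,6,7}
  0: ok
  1: ok
  2: ok
  3: ok
  5: ok
  6: ok
  7: ok

Answer: INVARIANT HOLDS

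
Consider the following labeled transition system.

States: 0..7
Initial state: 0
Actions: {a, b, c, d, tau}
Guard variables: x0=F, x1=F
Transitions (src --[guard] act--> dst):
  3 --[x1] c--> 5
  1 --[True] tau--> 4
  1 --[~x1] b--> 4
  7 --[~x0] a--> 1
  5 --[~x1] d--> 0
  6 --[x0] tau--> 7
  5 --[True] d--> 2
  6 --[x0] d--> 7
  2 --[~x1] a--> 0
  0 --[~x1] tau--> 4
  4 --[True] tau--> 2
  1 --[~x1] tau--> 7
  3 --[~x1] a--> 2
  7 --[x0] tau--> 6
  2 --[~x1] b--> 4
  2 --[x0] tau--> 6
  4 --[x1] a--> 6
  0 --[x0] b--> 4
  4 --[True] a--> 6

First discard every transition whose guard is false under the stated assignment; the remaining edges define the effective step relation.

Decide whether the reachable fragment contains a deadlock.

Reach set: {0,2,4,6}
  0: tau→4  [deg 1]
  2: a→0  b→4  [deg 2]
  4: a→6  tau→2  [deg 2]
  6: ∅  [deadlock]
trace reaching 6: tau·a

Answer: DEADLOCK at state 6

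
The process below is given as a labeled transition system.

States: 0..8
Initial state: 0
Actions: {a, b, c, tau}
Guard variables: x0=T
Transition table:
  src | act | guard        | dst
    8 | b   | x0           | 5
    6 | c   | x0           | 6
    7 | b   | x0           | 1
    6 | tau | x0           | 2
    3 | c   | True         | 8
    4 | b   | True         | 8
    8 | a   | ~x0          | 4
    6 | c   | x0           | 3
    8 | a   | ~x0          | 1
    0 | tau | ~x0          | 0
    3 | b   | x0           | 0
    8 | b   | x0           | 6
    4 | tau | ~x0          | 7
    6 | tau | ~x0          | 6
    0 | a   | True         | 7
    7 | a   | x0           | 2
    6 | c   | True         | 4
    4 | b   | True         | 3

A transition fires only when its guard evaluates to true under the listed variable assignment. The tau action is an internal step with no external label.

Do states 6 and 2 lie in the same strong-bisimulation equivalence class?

Compute ~ classes (split until stable):
  round 0: {{0,1,2,3,4,5,6,7,8}}
  round 1: {{0},{1,2,5},{3},{4,8},{6},{7}}
  round 2: {{0},{1,2,5},{3},{4},{6},{7},{8}}
Fixed point at round 3; 7 class(es).
class of 6: {6}; class of 2: {1,2,5}

Answer: NOT BISIMILAR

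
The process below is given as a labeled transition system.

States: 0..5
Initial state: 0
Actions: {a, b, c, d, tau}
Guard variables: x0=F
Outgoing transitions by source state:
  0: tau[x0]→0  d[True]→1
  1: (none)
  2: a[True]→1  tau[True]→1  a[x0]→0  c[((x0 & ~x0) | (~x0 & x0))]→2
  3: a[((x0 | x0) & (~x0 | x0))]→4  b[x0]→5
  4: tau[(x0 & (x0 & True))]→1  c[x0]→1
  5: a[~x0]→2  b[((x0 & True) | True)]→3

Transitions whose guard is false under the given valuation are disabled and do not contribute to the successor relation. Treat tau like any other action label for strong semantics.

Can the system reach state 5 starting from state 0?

Answer: UNREACHABLE

Working:
After dropping false guards: 5 live edges.
L0 = {0}
L1 = {1}  now seen {0,1}
Reach set: {0,1}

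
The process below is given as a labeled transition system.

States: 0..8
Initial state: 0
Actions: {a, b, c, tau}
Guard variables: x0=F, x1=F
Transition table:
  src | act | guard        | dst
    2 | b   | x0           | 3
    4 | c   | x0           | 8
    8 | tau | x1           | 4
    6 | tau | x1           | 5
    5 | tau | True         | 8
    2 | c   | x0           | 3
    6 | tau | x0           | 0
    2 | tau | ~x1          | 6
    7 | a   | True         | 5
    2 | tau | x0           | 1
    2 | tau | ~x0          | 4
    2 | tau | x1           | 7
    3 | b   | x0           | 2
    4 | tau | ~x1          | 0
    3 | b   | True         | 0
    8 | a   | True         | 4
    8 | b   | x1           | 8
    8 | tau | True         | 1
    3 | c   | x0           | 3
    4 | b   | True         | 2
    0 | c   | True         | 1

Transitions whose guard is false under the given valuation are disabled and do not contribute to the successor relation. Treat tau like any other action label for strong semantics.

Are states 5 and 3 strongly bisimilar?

Answer: NOT BISIMILAR

Analysis:
Bisimulation quotient by refinement:
  round 0: {{0,1,2,3,4,5,6,7,8}}
  round 1: {{0},{1,6},{2,5},{3},{4},{7},{8}}
  round 2: {{0},{1,6},{2},{3},{4},{5},{7},{8}}
stable after 3 split(s): 8 block(s)
class of 5: {5}; class of 3: {3}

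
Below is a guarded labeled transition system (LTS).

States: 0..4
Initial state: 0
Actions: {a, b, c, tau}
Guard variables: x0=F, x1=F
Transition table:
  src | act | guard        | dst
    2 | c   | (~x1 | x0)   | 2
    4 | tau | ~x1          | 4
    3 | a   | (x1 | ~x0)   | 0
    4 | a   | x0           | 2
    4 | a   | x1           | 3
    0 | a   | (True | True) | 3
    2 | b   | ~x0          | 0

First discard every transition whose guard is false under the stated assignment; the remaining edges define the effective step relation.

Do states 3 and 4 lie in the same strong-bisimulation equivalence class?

Compute ~ classes (split until stable):
  round 0: {{0,1,2,3,4}}
  round 1: {{0,3},{1},{2},{4}}
Fixed point at round 2; 4 class(es).
[3]={0,3}  [4]={4}

Answer: NOT BISIMILAR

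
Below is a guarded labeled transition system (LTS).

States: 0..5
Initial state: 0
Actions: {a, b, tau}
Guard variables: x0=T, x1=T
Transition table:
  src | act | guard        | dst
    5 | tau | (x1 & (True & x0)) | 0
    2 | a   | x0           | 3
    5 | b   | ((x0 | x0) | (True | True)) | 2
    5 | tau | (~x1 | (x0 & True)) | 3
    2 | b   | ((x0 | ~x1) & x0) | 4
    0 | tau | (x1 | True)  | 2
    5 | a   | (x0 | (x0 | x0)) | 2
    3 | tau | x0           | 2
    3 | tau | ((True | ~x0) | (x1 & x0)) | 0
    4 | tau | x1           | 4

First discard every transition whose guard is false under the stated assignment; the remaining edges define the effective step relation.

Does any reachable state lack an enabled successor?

Answer: DEADLOCK-FREE

Working:
R = {0,2,3,4}
  0: tau→2  [1 out]
  2: a→3  b→4  [2 out]
  3: tau→0  tau→2  [2 out]
  4: tau→4  [1 out]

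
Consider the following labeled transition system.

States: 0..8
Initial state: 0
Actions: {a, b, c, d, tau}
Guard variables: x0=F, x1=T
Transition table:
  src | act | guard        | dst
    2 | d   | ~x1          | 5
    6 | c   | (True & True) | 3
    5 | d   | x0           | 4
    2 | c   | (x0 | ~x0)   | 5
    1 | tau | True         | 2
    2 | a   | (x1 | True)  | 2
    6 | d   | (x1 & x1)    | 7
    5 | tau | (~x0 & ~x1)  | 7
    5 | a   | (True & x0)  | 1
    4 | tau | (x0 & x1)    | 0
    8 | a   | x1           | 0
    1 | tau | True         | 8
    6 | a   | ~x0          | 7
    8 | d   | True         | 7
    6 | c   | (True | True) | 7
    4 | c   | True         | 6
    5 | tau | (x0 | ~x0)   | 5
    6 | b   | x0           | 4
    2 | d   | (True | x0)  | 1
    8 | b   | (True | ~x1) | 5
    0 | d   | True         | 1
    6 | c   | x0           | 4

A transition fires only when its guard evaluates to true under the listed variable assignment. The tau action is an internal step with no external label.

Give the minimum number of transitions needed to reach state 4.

Breadth-first toward 4:
  L0 = {0}
  L1 = {1}
  L2 = {2,8}
  L3 = {5,7}
4 never appears.

Answer: UNREACHABLE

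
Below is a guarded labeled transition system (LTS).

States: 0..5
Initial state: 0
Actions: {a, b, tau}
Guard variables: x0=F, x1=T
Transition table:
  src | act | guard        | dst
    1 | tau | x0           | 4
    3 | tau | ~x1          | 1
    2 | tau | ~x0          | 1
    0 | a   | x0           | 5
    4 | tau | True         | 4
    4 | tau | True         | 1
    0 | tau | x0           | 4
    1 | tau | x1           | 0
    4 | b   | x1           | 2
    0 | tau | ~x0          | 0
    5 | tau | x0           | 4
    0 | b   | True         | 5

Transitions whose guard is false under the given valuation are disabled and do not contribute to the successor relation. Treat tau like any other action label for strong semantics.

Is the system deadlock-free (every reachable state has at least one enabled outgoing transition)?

R = {0,5}
  0: b→5  tau→0  [deg 2]
  5: ∅  [deadlock]
Path to 5: b

Answer: DEADLOCK at state 5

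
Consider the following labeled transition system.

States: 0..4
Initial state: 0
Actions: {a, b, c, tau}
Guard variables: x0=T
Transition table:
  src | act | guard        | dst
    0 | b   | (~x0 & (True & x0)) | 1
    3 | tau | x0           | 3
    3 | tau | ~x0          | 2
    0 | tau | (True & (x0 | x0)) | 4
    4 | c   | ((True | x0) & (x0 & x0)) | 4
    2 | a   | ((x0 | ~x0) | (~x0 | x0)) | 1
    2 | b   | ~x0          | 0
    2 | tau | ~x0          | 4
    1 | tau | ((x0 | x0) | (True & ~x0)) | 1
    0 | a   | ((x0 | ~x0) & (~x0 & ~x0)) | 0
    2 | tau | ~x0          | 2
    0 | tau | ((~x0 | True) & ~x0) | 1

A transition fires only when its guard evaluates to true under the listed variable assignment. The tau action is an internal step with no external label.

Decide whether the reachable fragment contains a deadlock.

Reachable = {0,4}
  0: tau→4  [1 exit(s)]
  4: c→4  [1 exit(s)]

Answer: DEADLOCK-FREE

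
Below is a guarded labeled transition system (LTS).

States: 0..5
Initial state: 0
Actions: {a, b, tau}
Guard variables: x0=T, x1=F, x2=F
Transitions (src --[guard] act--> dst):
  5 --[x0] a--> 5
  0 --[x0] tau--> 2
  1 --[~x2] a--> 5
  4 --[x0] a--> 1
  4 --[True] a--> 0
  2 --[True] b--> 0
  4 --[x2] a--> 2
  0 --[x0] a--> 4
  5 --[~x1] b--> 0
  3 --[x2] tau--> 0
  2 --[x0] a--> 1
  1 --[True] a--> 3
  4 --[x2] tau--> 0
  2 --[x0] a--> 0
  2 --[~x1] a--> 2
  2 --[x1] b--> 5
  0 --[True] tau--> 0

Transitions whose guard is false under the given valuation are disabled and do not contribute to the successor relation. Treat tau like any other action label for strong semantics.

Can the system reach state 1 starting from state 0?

Answer: REACHABLE

Trace:
After dropping false guards: 13 live edges.
Layer 0: {0}
Layer 1: {2,4}  cumulative {0,2,4}
Layer 2: {1}  cumulative {0,1,2,4}
Layer 3: {3,5}  cumulative {0,1,2,3,4,5}
Reach set: {0,1,2,3,4,5}
trace reaching 1: tau·a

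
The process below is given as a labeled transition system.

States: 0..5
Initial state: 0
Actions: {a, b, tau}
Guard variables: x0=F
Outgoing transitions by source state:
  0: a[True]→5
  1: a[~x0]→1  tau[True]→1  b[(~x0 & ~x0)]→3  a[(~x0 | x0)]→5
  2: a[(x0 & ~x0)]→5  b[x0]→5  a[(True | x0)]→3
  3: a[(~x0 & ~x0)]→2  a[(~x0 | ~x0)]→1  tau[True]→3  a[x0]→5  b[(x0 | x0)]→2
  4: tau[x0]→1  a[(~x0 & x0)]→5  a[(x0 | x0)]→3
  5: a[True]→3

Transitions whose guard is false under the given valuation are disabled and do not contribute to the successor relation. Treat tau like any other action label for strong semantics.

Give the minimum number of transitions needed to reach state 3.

BFS to 3:
  Layer 0: {0}
  Layer 1: {5}
  Layer 2: {3}
first hit 3 at d=2 via a·a

Answer: 2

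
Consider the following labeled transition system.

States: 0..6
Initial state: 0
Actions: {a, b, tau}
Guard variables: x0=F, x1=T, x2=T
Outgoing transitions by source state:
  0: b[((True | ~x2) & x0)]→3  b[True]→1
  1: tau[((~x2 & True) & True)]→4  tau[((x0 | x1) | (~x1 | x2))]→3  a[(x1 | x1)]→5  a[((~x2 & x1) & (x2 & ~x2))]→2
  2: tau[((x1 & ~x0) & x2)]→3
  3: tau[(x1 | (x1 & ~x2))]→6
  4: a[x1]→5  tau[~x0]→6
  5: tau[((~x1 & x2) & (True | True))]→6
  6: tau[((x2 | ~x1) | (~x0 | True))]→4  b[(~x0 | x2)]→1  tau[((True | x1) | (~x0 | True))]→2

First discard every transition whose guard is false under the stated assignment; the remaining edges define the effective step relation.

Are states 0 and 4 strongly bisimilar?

Compute ~ classes (split until stable):
  π0 = {{0,1,2,3,4,5,6}}
  π1 = {{0},{1,4},{2,3},{5},{6}}
  π2 = {{0},{1},{2},{3},{4},{5},{6}}
stable after 3 split(s): 7 block(s)
0∈{0}, 4∈{4}

Answer: NOT BISIMILAR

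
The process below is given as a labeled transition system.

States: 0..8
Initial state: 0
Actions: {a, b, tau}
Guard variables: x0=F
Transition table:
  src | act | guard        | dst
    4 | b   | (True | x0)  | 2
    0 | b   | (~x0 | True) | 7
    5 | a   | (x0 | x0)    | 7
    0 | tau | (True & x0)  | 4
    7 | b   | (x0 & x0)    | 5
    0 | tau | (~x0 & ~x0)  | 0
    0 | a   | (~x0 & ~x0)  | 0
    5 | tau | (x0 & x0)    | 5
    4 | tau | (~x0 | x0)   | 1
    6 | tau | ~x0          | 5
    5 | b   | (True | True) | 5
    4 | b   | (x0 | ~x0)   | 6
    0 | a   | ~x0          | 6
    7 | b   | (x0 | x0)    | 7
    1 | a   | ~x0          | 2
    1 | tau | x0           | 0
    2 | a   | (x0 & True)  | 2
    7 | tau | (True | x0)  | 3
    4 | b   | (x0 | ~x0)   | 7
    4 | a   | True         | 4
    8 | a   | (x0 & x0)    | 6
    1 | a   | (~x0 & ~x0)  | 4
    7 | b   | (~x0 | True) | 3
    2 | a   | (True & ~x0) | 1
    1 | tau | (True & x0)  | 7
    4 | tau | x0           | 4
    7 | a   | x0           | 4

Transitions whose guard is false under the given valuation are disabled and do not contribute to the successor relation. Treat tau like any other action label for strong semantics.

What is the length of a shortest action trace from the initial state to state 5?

Breadth-first toward 5:
  Layer 0: {0}
  Layer 1: {6,7}
  Layer 2: {3,5}
first hit 5 at d=2 via a·tau

Answer: 2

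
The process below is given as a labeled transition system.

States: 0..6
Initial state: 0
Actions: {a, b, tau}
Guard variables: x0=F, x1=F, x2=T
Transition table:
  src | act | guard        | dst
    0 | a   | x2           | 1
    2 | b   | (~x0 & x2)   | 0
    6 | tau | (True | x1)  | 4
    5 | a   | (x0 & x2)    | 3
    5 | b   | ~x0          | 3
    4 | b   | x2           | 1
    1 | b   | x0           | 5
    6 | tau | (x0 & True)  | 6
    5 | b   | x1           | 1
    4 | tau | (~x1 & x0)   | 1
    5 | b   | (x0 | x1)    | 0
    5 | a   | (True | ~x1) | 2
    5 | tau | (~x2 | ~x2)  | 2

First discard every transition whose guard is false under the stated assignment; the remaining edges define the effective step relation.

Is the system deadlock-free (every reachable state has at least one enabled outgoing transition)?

Answer: DEADLOCK at state 1

Analysis:
Reach set: {0,1}
  0: a→1  [1 out]
  1: ∅  [STUCK]
trace reaching 1: a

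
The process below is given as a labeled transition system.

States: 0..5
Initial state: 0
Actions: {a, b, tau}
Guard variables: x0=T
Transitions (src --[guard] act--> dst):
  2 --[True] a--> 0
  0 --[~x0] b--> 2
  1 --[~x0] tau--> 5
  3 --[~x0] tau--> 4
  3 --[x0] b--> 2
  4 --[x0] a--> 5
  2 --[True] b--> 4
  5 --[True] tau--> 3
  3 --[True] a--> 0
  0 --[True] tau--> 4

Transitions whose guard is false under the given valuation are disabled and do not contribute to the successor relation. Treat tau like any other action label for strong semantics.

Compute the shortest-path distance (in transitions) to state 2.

Answer: 4

Working:
BFS to 2:
  depth 0: {0}
  depth 1: {4}
  depth 2: {5}
  depth 3: {3}
  depth 4: {2}
2 enters at depth 4; path tau·a·tau·b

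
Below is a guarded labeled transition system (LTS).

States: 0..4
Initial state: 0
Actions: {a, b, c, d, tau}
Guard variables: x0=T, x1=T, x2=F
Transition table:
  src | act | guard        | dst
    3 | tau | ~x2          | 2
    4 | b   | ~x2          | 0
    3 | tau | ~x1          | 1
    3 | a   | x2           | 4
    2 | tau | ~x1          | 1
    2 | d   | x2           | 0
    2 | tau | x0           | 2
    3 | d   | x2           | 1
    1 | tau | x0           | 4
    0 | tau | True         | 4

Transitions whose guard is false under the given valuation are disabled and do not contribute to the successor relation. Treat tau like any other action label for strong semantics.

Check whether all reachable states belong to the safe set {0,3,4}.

Safe = {0,3,4}
Reachable = {0,4}
  0: ok
  4: ok

Answer: INVARIANT HOLDS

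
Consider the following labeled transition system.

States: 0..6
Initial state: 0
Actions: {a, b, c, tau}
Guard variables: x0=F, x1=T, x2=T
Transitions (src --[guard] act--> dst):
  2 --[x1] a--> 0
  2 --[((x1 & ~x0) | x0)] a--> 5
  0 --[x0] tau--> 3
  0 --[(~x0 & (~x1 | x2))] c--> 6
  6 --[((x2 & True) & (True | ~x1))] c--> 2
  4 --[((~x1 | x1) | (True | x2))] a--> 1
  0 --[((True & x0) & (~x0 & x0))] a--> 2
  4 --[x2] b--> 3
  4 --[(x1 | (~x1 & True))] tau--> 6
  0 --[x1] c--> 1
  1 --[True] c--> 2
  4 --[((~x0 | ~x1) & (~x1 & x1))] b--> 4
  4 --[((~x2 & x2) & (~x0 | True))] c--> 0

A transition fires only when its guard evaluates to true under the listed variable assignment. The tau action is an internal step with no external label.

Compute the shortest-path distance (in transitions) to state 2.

Breadth-first toward 2:
  L0 = {0}
  L1 = {1,6}
  L2 = {2}
2 enters at depth 2; path c·c

Answer: 2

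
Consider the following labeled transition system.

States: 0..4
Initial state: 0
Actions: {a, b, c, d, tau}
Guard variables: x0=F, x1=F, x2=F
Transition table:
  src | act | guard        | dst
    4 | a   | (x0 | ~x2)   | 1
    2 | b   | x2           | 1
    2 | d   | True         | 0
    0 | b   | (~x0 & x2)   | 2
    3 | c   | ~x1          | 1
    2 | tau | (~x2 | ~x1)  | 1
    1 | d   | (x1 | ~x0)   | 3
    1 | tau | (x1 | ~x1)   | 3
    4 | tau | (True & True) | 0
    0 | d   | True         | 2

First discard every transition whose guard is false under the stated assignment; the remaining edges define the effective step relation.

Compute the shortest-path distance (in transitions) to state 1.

BFS to 1:
  depth 0: {0}
  depth 1: {2}
  depth 2: {1}
1 enters at depth 2; path d·tau

Answer: 2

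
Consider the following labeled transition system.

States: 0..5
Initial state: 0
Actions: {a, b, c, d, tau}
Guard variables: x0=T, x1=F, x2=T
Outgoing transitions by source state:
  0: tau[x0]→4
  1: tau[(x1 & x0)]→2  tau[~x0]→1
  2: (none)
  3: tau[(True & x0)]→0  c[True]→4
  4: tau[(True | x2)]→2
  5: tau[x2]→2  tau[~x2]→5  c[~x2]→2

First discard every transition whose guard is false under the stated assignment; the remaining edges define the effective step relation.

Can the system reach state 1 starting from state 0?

Answer: UNREACHABLE

Working:
Guard filter leaves 5 enabled edge(s).
Layer 0: {0}
Layer 1: {4}  cumulative {0,4}
Layer 2: {2}  cumulative {0,2,4}
R = {0,2,4}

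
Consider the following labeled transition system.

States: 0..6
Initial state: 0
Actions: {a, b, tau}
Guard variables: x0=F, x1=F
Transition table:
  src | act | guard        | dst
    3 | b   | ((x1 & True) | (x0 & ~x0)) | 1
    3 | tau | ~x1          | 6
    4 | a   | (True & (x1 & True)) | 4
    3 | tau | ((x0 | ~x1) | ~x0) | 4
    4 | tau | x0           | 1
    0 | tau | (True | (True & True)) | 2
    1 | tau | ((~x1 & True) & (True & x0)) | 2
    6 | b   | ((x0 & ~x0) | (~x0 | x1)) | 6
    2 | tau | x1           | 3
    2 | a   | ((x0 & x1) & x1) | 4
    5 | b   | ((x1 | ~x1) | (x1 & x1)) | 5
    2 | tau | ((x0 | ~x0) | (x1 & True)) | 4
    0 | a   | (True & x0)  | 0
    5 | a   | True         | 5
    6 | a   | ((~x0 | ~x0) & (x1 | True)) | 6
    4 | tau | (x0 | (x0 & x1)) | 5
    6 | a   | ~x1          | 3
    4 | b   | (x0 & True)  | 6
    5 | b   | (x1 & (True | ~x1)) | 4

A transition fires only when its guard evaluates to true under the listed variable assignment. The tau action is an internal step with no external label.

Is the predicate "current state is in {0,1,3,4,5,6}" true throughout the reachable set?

Allowed set {0,1,3,4,5,6}
R = {0,2,4}
  0: ok
  2: VIOLATES
  4: ok
counterexample path to 2: tau

Answer: INVARIANT VIOLATED at state 2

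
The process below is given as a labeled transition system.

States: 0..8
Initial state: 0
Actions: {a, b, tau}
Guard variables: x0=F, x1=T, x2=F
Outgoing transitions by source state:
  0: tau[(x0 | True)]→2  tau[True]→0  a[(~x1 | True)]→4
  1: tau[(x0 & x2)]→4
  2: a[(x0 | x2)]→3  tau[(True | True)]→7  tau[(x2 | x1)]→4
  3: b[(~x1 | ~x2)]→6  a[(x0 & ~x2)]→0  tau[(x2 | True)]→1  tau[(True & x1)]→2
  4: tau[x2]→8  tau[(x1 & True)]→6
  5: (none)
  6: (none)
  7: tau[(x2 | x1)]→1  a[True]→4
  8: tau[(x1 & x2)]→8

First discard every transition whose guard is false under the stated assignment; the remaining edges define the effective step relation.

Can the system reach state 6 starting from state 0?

Guard filter leaves 11 enabled edge(s).
Layer 0: {0}
Layer 1: {2,4}  total {0,2,4}
Layer 2: {6,7}  total {0,2,4,6,7}
Layer 3: {1}  total {0,1,2,4,6,7}
Reach set: {0,1,2,4,6,7}
witness 6: a·tau

Answer: REACHABLE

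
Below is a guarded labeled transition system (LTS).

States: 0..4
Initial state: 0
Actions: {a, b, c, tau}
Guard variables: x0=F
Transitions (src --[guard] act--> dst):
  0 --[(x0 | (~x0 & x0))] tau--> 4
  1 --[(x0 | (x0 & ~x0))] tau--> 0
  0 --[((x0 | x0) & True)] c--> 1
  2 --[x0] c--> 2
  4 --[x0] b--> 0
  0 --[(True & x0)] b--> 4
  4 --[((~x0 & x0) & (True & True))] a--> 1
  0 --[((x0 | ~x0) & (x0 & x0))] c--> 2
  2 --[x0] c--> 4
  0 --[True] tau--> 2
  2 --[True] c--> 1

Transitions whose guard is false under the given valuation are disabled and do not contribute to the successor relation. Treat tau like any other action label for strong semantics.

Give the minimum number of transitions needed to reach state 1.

Answer: 2

Analysis:
Layered search for 1:
  depth 0: {0}
  depth 1: {2}
  depth 2: {1}
1 enters at depth 2; path tau·c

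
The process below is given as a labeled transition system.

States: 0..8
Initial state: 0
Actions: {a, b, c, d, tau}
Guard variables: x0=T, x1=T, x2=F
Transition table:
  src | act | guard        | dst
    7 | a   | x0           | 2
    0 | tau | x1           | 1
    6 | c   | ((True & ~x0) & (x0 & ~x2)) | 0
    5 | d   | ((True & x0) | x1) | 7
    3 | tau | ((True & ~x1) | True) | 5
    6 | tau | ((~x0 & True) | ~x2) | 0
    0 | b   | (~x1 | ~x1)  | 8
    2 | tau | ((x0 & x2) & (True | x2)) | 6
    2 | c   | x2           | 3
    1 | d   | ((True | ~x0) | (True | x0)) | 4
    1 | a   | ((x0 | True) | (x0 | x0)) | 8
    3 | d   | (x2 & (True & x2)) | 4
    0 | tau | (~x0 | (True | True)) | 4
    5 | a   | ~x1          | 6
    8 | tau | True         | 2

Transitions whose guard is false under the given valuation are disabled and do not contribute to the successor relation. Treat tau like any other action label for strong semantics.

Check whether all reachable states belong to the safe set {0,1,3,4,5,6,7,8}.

Allowed set {0,1,3,4,5,6,7,8}
Reachable = {0,1,2,4,8}
  0: safe
  1: safe
  2: ✗ unsafe
  4: safe
  8: safe
reach 2 via tau·a·tau — violates

Answer: INVARIANT VIOLATED at state 2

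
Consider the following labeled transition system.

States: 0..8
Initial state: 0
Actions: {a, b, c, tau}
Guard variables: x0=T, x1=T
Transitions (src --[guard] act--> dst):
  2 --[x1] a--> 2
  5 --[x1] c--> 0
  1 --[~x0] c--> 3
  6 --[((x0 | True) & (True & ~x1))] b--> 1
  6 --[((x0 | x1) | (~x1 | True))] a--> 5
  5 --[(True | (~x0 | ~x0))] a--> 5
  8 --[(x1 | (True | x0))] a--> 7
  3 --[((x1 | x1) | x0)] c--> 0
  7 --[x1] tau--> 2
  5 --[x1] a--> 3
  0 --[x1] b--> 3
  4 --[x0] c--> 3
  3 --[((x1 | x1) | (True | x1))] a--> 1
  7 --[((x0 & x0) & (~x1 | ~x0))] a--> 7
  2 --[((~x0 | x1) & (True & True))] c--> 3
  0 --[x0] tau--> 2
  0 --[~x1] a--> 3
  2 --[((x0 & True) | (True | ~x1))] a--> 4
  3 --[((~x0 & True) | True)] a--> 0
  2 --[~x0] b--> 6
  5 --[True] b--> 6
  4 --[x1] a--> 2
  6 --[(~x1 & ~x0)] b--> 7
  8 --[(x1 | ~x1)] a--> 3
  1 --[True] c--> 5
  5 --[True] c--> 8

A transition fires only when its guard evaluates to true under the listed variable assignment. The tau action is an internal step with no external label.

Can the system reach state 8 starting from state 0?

After dropping false guards: 20 live edges.
Layer 0: {0}
Layer 1: {2,3}  total {0,2,3}
Layer 2: {1,4}  total {0,1,2,3,4}
Layer 3: {5}  total {0,1,2,3,4,5}
Layer 4: {6,8}  total {0,1,2,3,4,5,6,8}
Layer 5: {7}  total {0,1,2,3,4,5,6,7,8}
Reachable = {0,1,2,3,4,5,6,7,8}
Path to 8: b·a·c·c

Answer: REACHABLE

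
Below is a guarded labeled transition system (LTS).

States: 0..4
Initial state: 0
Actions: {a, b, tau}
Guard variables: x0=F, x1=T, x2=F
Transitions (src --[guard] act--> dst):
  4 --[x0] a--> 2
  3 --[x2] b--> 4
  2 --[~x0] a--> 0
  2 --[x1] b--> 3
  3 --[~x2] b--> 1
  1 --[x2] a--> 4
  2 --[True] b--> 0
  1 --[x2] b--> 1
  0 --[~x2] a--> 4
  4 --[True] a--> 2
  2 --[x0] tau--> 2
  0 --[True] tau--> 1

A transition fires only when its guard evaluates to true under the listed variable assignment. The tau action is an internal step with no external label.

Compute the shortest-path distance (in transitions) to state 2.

Layered search for 2:
  Layer 0: {0}
  Layer 1: {1,4}
  Layer 2: {2}
first hit 2 at d=2 via a·a

Answer: 2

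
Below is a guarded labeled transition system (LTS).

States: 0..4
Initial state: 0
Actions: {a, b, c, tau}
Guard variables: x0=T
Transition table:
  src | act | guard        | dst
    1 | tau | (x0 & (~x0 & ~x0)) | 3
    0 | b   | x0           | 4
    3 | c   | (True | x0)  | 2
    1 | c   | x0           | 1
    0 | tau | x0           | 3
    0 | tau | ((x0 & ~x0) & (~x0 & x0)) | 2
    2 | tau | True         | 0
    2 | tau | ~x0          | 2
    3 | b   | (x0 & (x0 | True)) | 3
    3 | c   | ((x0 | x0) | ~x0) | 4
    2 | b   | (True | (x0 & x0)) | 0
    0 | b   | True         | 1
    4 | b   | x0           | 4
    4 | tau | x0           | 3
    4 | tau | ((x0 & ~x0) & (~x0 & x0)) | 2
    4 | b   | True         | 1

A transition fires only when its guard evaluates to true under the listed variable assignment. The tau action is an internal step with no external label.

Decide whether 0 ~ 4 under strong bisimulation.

Compute ~ classes (split until stable):
  round 0: {{0,1,2,3,4}}
  round 1: {{0,2,4},{1},{3}}
  round 2: {{0,4},{1},{2},{3}}
4 equivalence class(es) (converged in 3)
[0]={0,4}  [4]={0,4}

Answer: BISIMILAR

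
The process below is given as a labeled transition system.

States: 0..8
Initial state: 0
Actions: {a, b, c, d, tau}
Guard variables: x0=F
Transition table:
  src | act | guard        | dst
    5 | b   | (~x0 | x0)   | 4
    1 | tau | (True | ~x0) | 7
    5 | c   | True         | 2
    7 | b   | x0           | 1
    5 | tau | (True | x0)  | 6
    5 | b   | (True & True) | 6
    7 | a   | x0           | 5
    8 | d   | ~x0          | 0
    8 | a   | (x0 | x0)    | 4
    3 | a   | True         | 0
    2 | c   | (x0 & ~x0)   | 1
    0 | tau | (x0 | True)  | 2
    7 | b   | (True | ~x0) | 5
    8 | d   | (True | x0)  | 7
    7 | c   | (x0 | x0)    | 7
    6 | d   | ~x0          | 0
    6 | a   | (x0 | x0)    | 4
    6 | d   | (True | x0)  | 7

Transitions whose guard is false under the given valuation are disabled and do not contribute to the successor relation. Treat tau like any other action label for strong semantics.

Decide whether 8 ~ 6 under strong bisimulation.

Answer: BISIMILAR

Analysis:
Refine partition for ~:
  P[0] = {{0,1,2,3,4,5,6,7,8}}
  P[1] = {{0,1},{2,4},{3},{5},{6,8},{7}}
  P[2] = {{0},{1},{2,4},{3},{5},{6,8},{7}}
7 equivalence class(es) (converged in 3)
class of 8: {6,8}; class of 6: {6,8}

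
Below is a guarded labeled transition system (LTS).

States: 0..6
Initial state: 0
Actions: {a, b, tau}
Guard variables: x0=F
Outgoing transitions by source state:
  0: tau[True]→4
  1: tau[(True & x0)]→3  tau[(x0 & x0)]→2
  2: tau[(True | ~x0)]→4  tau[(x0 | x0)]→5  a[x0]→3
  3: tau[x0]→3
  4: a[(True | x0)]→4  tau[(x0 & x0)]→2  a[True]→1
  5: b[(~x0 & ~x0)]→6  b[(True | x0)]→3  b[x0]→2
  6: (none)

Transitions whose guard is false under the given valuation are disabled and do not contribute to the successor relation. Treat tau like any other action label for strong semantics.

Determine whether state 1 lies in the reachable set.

Answer: REACHABLE

Working:
After dropping false guards: 6 live edges.
L0 = {0}
L1 = {4}  total {0,4}
L2 = {1}  total {0,1,4}
Reach set: {0,1,4}
Path to 1: tau·a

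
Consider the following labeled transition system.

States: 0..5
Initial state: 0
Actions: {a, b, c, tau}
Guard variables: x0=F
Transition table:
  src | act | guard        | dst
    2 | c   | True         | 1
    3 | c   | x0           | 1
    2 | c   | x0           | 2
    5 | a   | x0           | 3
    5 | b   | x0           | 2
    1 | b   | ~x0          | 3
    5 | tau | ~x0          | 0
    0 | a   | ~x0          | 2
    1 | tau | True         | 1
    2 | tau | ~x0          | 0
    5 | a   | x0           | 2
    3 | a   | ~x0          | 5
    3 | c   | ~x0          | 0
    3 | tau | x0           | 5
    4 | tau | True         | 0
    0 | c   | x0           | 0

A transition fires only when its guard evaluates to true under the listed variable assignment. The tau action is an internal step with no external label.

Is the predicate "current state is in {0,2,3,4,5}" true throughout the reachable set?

Answer: INVARIANT VIOLATED at state 1

Trace:
Allowed set {0,2,3,4,5}
Reachable = {0,1,2,3,5}
  0: ok
  1: VIOLATES
  2: ok
  3: ok
  5: ok
witness against invariant: a·c → 1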